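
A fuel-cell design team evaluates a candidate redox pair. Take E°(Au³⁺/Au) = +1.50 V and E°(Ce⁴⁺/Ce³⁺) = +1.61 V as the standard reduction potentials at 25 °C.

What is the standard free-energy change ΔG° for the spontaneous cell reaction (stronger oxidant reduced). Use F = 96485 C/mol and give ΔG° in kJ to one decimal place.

-31.8 kJ

Ce⁴⁺/Ce³⁺ (E° = +1.61 V) is the cathode; Au³⁺/Au (E° = +1.50 V) is the anode, so E°cell = +0.11 V.
Balancing electrons gives n = 3 (lcm of 1 and 3).
ΔG° = −nFE° = −(3)(96485)(+0.11) = -31,840 J = -31.8 kJ.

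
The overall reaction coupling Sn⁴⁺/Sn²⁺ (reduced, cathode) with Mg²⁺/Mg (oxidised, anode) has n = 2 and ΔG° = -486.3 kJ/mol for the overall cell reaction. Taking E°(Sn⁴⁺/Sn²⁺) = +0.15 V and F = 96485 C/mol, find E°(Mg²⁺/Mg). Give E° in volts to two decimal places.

-2.37 V

E°cell = −ΔG°/(nF) = −(-486.3×10³)/((2)(96485)) = +2.520 V.
Since Sn⁴⁺/Sn²⁺ is the cathode and Mg²⁺/Mg the anode, E°cell = E°(Sn⁴⁺/Sn²⁺) − E°(Mg²⁺/Mg).
So E°(Mg²⁺/Mg) = E°(Sn⁴⁺/Sn²⁺) − E°cell = (+0.15) − (+2.520) = -2.37 V.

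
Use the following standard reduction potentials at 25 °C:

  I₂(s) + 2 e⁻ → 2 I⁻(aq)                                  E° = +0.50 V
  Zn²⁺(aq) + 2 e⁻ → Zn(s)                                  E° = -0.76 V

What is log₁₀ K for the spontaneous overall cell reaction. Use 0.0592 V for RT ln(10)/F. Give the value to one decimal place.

42.6

Cathode: I₂/I⁻; anode: Zn²⁺/Zn. E°cell = +1.26 V, n = 2.
log K = nE°cell / 0.0592 = (2)(+1.26) / 0.0592 = 42.6.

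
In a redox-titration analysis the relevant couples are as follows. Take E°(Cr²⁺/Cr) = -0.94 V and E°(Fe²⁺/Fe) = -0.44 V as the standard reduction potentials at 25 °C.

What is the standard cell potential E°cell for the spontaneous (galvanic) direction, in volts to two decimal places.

+0.50 V

The Fe²⁺/Fe couple has the higher reduction potential, so it is the cathode; Cr²⁺/Cr is oxidised at the anode.
E°cell = E°(cathode) − E°(anode) = (-0.44) − (-0.94) = +0.50 V.
Since E°cell > 0, the reaction is spontaneous under standard conditions.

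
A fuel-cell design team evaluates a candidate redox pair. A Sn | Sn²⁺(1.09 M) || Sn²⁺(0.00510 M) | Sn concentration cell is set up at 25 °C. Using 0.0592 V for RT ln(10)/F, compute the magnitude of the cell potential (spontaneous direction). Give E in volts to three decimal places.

For a concentration cell E°cell = 0. The 1.09 M side is the cathode (reduction is favoured where [Sn²⁺] is higher).
With n = 2, E = −(0.0592/2) log([Sn²⁺]ₐₙ/[Sn²⁺]꜀ₐₜ) = −(0.0592/2) log(0.0051/1.09) = −(0.0592/2)(-2.330) = +0.069 V.

+0.069 V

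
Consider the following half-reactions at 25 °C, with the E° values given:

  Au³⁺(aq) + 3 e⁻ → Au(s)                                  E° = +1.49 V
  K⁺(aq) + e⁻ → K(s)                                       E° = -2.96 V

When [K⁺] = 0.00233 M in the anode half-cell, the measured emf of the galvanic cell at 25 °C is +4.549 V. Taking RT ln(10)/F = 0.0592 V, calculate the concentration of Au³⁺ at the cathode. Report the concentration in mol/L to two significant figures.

Au³⁺/Au is the cathode, K⁺/K the anode: E°cell = +4.45 V, n = 3.
Overall reaction: Au³⁺(aq) + 3 K(s) → Au(s) + 3 K⁺(aq); Q = [K⁺]^3/[Au³⁺]^1.
From E = E° − (0.0592/n) log Q: log Q = (E° − E)·n/0.0592 = (+4.45 − (+4.549))·3/0.0592 = -5.0169.
So 1·log[Au³⁺] = 3·log(0.00233) − log Q = -7.8979 − (-5.0169) = -2.8810; [Au³⁺] = 10^(-2.8810) ≈ 0.0013 M.

0.0013 M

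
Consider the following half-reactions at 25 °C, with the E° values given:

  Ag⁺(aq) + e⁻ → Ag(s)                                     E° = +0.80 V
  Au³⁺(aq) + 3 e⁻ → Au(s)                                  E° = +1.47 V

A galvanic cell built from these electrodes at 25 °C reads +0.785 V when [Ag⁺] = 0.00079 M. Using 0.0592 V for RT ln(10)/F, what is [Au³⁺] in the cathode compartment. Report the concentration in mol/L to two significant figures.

0.00033 M

Au³⁺/Au is the cathode, Ag⁺/Ag the anode: E°cell = +0.67 V, n = 3.
Overall reaction: Au³⁺(aq) + 3 Ag(s) → Au(s) + 3 Ag⁺(aq); Q = [Ag⁺]^3/[Au³⁺]^1.
From E = E° − (0.0592/n) log Q: log Q = (E° − E)·n/0.0592 = (+0.67 − (+0.785))·3/0.0592 = -5.8277.
So 1·log[Au³⁺] = 3·log(0.00079) − log Q = -9.3071 − (-5.8277) = -3.4794; [Au³⁺] = 10^(-3.4794) ≈ 0.00033 M.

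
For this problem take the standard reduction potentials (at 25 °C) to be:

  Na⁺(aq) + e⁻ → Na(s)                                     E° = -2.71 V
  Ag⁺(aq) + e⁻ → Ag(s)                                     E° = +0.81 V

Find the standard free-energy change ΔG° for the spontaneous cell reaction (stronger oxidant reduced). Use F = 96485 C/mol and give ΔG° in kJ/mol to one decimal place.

Ag⁺/Ag (E° = +0.81 V) is the cathode; Na⁺/Na (E° = -2.71 V) is the anode, so E°cell = +3.52 V.
Balancing electrons gives n = 1 (lcm of 1 and 1).
ΔG° = −nFE° = −(1)(96485)(+3.52) = -339,627 J = -339.6 kJ/mol.

-339.6 kJ/mol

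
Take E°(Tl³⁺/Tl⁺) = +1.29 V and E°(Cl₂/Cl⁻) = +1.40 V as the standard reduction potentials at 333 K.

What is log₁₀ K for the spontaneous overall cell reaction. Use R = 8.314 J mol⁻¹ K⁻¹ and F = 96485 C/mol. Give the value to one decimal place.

Cathode: Cl₂/Cl⁻; anode: Tl³⁺/Tl⁺. E°cell = (+1.40) − (+1.29) = +0.11 V, with n = 2.
ΔG° = −nFE° = −RT ln K, so ln K = nFE°/(RT) = (2)(96485)(+0.11) / ((8.314)(333)) = 7.667.
log₁₀ K = 7.667 / ln 10 = 3.3.

3.3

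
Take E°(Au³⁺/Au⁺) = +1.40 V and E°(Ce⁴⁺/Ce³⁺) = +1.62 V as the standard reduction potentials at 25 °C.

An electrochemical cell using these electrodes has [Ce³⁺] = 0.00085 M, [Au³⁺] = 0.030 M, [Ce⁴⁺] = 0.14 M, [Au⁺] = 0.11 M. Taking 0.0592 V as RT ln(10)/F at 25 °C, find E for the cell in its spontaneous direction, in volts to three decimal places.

Ce⁴⁺/Ce³⁺ is the cathode (higher E°), Au³⁺/Au⁺ the anode: E°cell = +1.62 − (+1.40) = +0.22 V, n = 2.
Overall: 2 Ce⁴⁺(aq) + Au⁺(aq) → 2 Ce³⁺(aq) + Au³⁺(aq)
Q = [Ce³⁺]^2·[Au³⁺] / ([Ce⁴⁺]^2·[Au⁺]); log Q = -4.998.
E = E° − (0.0592/n) log Q = +0.22 − (0.0592/2)(-4.998) = +0.368 V.

+0.368 V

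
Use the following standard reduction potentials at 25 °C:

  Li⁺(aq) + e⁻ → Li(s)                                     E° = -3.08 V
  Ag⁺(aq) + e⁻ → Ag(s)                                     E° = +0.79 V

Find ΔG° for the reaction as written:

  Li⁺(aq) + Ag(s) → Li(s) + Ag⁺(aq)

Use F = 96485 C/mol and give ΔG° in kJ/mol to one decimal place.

+373.4 kJ/mol

As written, Li⁺/Li is reduced (cathode) and Ag⁺/Ag is oxidised (anode), so E°cell = (-3.08) − (+0.79) = -3.87 V.
Balancing electrons gives n = 1.
ΔG° = −nFE° = −(1)(96485)(-3.87) = 373,397 J = +373.4 kJ/mol.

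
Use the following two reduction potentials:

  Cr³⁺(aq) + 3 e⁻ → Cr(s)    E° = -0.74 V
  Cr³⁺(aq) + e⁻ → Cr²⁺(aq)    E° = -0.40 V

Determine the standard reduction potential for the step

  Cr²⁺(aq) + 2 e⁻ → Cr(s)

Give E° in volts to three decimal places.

-0.910 V

Sequential free energies add, so n₃E°₃ = n₁E°₁ + n₂E°₂.
With n₃ = 3, and the known step contributing 1×(-0.40) V, the unknown satisfies 2·E° = 3×(-0.74) − 1×(-0.40) = -1.820.
E° = -1.820 / 2 = -0.910 V.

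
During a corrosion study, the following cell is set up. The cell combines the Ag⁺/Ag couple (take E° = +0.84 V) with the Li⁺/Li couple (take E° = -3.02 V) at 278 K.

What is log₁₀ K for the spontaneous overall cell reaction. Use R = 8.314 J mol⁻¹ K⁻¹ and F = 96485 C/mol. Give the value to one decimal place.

70.0

Cathode: Ag⁺/Ag; anode: Li⁺/Li. E°cell = (+0.84) − (-3.02) = +3.86 V, with n = 1.
ΔG° = −nFE° = −RT ln K, so ln K = nFE°/(RT) = (1)(96485)(+3.86) / ((8.314)(278)) = 161.136.
log₁₀ K = 161.136 / ln 10 = 70.0.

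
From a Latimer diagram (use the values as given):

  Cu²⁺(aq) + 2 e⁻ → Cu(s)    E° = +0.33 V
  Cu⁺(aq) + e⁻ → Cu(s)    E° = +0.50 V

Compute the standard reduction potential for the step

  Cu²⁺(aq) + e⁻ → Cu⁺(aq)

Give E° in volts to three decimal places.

+0.160 V

Sequential free energies add, so n₃E°₃ = n₁E°₁ + n₂E°₂.
With n₃ = 2, and the known step contributing 1×(+0.50) V, the unknown satisfies 1·E° = 2×(+0.33) − 1×(+0.50) = +0.160.
E° = +0.160 / 1 = +0.160 V.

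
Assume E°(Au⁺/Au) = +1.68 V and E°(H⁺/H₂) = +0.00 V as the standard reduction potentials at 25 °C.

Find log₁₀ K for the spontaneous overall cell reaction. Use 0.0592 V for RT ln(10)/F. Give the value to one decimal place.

56.8

Cathode: Au⁺/Au; anode: H⁺/H₂. E°cell = +1.68 V, n = 2.
log K = nE°cell / 0.0592 = (2)(+1.68) / 0.0592 = 56.8.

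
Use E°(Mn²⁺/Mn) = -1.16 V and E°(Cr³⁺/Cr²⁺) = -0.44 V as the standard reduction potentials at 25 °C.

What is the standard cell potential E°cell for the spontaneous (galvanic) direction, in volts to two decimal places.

+0.72 V

The Cr³⁺/Cr²⁺ couple has the higher reduction potential, so it is the cathode; Mn²⁺/Mn is oxidised at the anode.
E°cell = E°(cathode) − E°(anode) = (-0.44) − (-1.16) = +0.72 V.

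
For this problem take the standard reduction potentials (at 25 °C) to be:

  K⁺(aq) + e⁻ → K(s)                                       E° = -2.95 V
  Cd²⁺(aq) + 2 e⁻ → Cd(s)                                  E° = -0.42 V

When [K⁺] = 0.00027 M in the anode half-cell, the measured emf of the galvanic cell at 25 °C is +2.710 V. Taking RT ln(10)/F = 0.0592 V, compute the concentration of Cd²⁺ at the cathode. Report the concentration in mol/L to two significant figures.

0.088 M

Cd²⁺/Cd is the cathode, K⁺/K the anode: E°cell = +2.53 V, n = 2.
Overall reaction: Cd²⁺(aq) + 2 K(s) → Cd(s) + 2 K⁺(aq); Q = [K⁺]^2/[Cd²⁺]^1.
From E = E° − (0.0592/n) log Q: log Q = (E° − E)·n/0.0592 = (+2.53 − (+2.710))·2/0.0592 = -6.0811.
So 1·log[Cd²⁺] = 2·log(0.00027) − log Q = -7.1373 − (-6.0811) = -1.0562; [Cd²⁺] = 10^(-1.0562) ≈ 0.088 M.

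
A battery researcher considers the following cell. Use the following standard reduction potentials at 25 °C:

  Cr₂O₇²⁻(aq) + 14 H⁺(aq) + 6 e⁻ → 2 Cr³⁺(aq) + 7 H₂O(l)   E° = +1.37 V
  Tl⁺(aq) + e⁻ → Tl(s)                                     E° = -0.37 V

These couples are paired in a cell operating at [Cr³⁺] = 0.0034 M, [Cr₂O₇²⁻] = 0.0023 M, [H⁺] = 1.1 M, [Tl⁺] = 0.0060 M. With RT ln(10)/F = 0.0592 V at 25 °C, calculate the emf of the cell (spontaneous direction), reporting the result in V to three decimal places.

Cr₂O₇²⁻/Cr³⁺ is the cathode (higher E°), Tl⁺/Tl the anode: E°cell = +1.37 − (-0.37) = +1.74 V, n = 6.
Overall: Cr₂O₇²⁻(aq) + 14 H⁺(aq) + 6 Tl(s) → 2 Cr³⁺(aq) + 7 H₂O(l) + 6 Tl⁺(aq)
Q = [Cr³⁺]^2·[Tl⁺]^6 / ([Cr₂O₇²⁻]·[H⁺]^14); log Q = -16.209.
E = E° − (0.0592/n) log Q = +1.74 − (0.0592/6)(-16.209) = +1.900 V.

+1.900 V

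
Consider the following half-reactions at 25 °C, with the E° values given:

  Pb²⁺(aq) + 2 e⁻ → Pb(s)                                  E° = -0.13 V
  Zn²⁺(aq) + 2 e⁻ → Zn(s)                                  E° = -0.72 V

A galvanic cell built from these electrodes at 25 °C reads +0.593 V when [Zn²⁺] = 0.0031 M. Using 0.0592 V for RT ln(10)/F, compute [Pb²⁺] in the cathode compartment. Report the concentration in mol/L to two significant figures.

Pb²⁺/Pb is the cathode, Zn²⁺/Zn the anode: E°cell = +0.59 V, n = 2.
Overall reaction: Pb²⁺(aq) + Zn(s) → Pb(s) + Zn²⁺(aq); Q = [Zn²⁺]^1/[Pb²⁺]^1.
From E = E° − (0.0592/n) log Q: log Q = (E° − E)·n/0.0592 = (+0.59 − (+0.593))·2/0.0592 = -0.1014.
So 1·log[Pb²⁺] = 1·log(0.0031) − log Q = -2.5086 − (-0.1014) = -2.4072; [Pb²⁺] = 10^(-2.4072) ≈ 0.0039 M.

0.0039 M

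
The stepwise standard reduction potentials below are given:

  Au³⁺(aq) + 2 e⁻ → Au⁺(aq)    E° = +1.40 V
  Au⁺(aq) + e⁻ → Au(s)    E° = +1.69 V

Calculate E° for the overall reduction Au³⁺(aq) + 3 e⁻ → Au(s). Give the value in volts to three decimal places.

Standard free energies of sequential steps add: ΔG°₃ = ΔG°₁ + ΔG°₂, so n₃E°₃ = n₁E°₁ + n₂E°₂.
E°₃ = (2×+1.40 + 1×+1.69) / 3 = (+4.490) / 3 = +1.497 V.
Simply averaging or adding the two E° values would be wrong; the electron-weighted sum is required.

+1.497 V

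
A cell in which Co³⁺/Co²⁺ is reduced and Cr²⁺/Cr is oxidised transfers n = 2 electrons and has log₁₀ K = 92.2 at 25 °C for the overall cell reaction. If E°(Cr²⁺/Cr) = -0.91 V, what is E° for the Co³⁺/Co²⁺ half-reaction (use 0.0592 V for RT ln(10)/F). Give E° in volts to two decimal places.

E°cell = (0.0592/n)·log K = (0.0592/2)(92.2) = +2.729 V.
Since Co³⁺/Co²⁺ is the cathode and Cr²⁺/Cr the anode, E°cell = E°(Co³⁺/Co²⁺) − E°(Cr²⁺/Cr).
So E°(Co³⁺/Co²⁺) = E°cell + E°(Cr²⁺/Cr) = +2.729 + (-0.91) = +1.82 V.

+1.82 V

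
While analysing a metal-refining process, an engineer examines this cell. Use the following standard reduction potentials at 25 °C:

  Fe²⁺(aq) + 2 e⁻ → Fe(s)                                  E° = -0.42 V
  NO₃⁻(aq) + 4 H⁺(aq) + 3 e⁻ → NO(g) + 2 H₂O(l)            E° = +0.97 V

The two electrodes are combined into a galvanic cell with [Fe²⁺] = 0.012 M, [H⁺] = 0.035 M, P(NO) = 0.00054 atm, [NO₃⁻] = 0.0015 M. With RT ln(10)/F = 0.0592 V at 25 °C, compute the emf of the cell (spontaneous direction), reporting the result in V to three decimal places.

+1.341 V

NO₃⁻/NO is the cathode (higher E°), Fe²⁺/Fe the anode: E°cell = +0.97 − (-0.42) = +1.39 V, n = 6.
Overall: 2 NO₃⁻(aq) + 8 H⁺(aq) + 3 Fe(s) → 2 NO(g) + 4 H₂O(l) + 3 Fe²⁺(aq)
Q = P(NO)^2·[Fe²⁺]^3 / ([NO₃⁻]^2·[H⁺]^8); log Q = 4.998.
E = E° − (0.0592/n) log Q = +1.39 − (0.0592/6)(4.998) = +1.341 V.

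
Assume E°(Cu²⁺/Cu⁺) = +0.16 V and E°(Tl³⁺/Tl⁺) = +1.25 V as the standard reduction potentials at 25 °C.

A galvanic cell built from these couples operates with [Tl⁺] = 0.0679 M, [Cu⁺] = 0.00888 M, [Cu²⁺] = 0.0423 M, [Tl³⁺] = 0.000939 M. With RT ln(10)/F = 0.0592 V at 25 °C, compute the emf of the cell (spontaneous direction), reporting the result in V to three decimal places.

Tl³⁺/Tl⁺ is the cathode (higher E°), Cu²⁺/Cu⁺ the anode: E°cell = +1.25 − (+0.16) = +1.09 V, n = 2.
Overall: Tl³⁺(aq) + 2 Cu⁺(aq) → Tl⁺(aq) + 2 Cu²⁺(aq)
Q = [Tl⁺]·[Cu²⁺]^2 / ([Tl³⁺]·[Cu⁺]^2); log Q = 3.215.
E = E° − (0.0592/n) log Q = +1.09 − (0.0592/2)(3.215) = +0.995 V.

+0.995 V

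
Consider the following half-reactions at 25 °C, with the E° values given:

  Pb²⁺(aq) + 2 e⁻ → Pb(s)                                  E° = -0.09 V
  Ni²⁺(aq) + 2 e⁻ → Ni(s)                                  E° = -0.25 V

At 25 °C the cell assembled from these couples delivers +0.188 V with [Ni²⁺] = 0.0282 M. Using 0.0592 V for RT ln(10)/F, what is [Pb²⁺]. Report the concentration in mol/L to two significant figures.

0.25 M

Pb²⁺/Pb is the cathode, Ni²⁺/Ni the anode: E°cell = +0.16 V, n = 2.
Overall reaction: Pb²⁺(aq) + Ni(s) → Pb(s) + Ni²⁺(aq); Q = [Ni²⁺]^1/[Pb²⁺]^1.
From E = E° − (0.0592/n) log Q: log Q = (E° − E)·n/0.0592 = (+0.16 − (+0.188))·2/0.0592 = -0.9459.
So 1·log[Pb²⁺] = 1·log(0.0282) − log Q = -1.5498 − (-0.9459) = -0.6039; [Pb²⁺] = 10^(-0.6039) ≈ 0.25 M.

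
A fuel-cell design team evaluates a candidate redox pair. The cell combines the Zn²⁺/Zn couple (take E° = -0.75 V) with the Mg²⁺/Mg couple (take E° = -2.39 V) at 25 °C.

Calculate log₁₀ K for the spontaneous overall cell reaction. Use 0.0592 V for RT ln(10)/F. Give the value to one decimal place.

55.4

Cathode: Zn²⁺/Zn; anode: Mg²⁺/Mg. E°cell = +1.64 V, n = 2.
log K = nE°cell / 0.0592 = (2)(+1.64) / 0.0592 = 55.4.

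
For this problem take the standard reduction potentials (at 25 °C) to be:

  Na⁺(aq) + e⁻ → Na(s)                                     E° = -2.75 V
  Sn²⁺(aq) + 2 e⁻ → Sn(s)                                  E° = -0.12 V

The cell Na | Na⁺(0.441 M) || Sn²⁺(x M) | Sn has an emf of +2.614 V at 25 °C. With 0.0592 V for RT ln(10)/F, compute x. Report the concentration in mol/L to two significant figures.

Sn²⁺/Sn is the cathode, Na⁺/Na the anode: E°cell = +2.63 V, n = 2.
Overall reaction: Sn²⁺(aq) + 2 Na(s) → Sn(s) + 2 Na⁺(aq); Q = [Na⁺]^2/[Sn²⁺]^1.
From E = E° − (0.0592/n) log Q: log Q = (E° − E)·n/0.0592 = (+2.63 − (+2.614))·2/0.0592 = 0.5405.
So 1·log[Sn²⁺] = 2·log(0.441) − log Q = -0.7111 − (0.5405) = -1.2516; [Sn²⁺] = 10^(-1.2516) ≈ 0.056 M.

0.056 M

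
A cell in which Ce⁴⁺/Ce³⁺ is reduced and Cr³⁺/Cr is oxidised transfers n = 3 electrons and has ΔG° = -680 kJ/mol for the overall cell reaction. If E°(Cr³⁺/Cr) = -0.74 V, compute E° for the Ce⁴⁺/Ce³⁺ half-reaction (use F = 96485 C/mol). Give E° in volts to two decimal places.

+1.61 V

E°cell = −ΔG°/(nF) = −(-680×10³)/((3)(96485)) = +2.349 V.
Since Ce⁴⁺/Ce³⁺ is the cathode and Cr³⁺/Cr the anode, E°cell = E°(Ce⁴⁺/Ce³⁺) − E°(Cr³⁺/Cr).
So E°(Ce⁴⁺/Ce³⁺) = E°cell + E°(Cr³⁺/Cr) = +2.349 + (-0.74) = +1.61 V.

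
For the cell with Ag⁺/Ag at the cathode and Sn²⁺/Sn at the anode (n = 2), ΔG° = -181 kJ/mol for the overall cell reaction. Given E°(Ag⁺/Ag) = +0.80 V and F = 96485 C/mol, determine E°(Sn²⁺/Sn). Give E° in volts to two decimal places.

-0.14 V

E°cell = −ΔG°/(nF) = −(-181×10³)/((2)(96485)) = +0.938 V.
Since Ag⁺/Ag is the cathode and Sn²⁺/Sn the anode, E°cell = E°(Ag⁺/Ag) − E°(Sn²⁺/Sn).
So E°(Sn²⁺/Sn) = E°(Ag⁺/Ag) − E°cell = (+0.80) − (+0.938) = -0.14 V.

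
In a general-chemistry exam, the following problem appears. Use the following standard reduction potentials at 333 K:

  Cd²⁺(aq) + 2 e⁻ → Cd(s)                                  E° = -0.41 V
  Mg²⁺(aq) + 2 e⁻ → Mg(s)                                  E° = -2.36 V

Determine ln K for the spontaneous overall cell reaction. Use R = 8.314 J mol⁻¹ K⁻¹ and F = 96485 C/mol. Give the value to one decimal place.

Cathode: Cd²⁺/Cd; anode: Mg²⁺/Mg. E°cell = (-0.41) − (-2.36) = +1.95 V, with n = 2.
ΔG° = −nFE° = −RT ln K, so ln K = nFE°/(RT) = (2)(96485)(+1.95) / ((8.314)(333)) = 135.916.

135.9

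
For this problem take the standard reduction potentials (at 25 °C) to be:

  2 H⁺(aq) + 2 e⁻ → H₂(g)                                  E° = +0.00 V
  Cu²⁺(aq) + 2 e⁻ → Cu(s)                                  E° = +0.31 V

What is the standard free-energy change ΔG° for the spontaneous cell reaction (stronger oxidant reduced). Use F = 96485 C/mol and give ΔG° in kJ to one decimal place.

-59.8 kJ

Cu²⁺/Cu (E° = +0.31 V) is the cathode; H⁺/H₂ (E° = +0.00 V) is the anode, so E°cell = +0.31 V.
Balancing electrons gives n = 2 (lcm of 2 and 2).
ΔG° = −nFE° = −(2)(96485)(+0.31) = -59,821 J = -59.8 kJ.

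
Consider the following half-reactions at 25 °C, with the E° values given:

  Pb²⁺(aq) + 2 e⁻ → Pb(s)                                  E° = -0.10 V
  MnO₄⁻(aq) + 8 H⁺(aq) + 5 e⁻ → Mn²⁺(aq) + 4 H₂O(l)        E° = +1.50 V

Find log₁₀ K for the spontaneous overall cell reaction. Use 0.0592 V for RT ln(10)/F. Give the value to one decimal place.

Cathode: MnO₄⁻/Mn²⁺; anode: Pb²⁺/Pb. E°cell = +1.60 V, n = 10.
log K = nE°cell / 0.0592 = (10)(+1.60) / 0.0592 = 270.3.

270.3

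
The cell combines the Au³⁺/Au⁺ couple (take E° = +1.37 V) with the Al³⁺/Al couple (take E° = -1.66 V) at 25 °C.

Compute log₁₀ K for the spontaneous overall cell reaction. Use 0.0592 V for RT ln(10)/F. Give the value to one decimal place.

307.1

Cathode: Au³⁺/Au⁺; anode: Al³⁺/Al. E°cell = +3.03 V, n = 6.
log K = nE°cell / 0.0592 = (6)(+3.03) / 0.0592 = 307.1.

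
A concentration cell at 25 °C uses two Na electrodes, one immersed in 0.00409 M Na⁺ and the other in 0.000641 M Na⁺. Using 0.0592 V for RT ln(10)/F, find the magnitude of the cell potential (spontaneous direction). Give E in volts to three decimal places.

For a concentration cell E°cell = 0. The 0.00409 M side is the cathode (reduction is favoured where [Na⁺] is higher).
With n = 1, E = −(0.0592/1) log([Na⁺]ₐₙ/[Na⁺]꜀ₐₜ) = −(0.0592/1) log(0.000641/0.00409) = −(0.0592/1)(-0.805) = +0.048 V.

+0.048 V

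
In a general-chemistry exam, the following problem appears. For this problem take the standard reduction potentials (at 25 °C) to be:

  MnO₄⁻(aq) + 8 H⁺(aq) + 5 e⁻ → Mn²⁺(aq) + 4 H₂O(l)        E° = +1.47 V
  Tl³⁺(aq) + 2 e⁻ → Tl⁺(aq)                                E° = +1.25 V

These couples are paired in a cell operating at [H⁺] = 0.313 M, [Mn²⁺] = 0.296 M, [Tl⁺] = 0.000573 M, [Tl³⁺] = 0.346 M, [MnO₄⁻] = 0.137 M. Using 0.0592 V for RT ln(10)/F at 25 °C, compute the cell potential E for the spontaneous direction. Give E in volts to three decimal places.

+0.086 V

MnO₄⁻/Mn²⁺ is the cathode (higher E°), Tl³⁺/Tl⁺ the anode: E°cell = +1.47 − (+1.25) = +0.22 V, n = 10.
Overall: 2 MnO₄⁻(aq) + 16 H⁺(aq) + 5 Tl⁺(aq) → 2 Mn²⁺(aq) + 8 H₂O(l) + 5 Tl³⁺(aq)
Q = [Mn²⁺]^2·[Tl³⁺]^5 / ([MnO₄⁻]^2·[H⁺]^16·[Tl⁺]^5); log Q = 22.645.
E = E° − (0.0592/n) log Q = +0.22 − (0.0592/10)(22.645) = +0.086 V.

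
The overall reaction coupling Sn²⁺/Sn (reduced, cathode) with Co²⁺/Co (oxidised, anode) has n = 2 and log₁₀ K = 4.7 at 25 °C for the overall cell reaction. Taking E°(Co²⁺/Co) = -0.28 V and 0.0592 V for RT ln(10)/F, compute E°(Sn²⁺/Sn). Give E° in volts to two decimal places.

E°cell = (0.0592/n)·log K = (0.0592/2)(4.7) = +0.139 V.
Since Sn²⁺/Sn is the cathode and Co²⁺/Co the anode, E°cell = E°(Sn²⁺/Sn) − E°(Co²⁺/Co).
So E°(Sn²⁺/Sn) = E°cell + E°(Co²⁺/Co) = +0.139 + (-0.28) = -0.14 V.

-0.14 V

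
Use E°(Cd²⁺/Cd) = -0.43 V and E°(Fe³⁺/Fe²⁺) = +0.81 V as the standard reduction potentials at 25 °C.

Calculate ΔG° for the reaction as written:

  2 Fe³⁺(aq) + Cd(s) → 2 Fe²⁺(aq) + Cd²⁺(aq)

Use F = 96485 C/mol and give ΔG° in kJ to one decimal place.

-239.3 kJ

As written, Fe³⁺/Fe²⁺ is reduced (cathode) and Cd²⁺/Cd is oxidised (anode), so E°cell = (+0.81) − (-0.43) = +1.24 V.
Balancing electrons gives n = 2.
ΔG° = −nFE° = −(2)(96485)(+1.24) = -239,283 J = -239.3 kJ.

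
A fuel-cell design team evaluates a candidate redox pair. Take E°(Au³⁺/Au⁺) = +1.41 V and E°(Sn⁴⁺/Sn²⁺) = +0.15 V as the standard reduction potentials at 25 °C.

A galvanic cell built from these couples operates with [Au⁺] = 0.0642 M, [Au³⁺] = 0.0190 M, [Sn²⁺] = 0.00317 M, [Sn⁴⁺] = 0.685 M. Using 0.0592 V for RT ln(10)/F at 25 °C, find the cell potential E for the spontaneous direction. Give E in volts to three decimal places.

Au³⁺/Au⁺ is the cathode (higher E°), Sn⁴⁺/Sn²⁺ the anode: E°cell = +1.41 − (+0.15) = +1.26 V, n = 2.
Overall: Au³⁺(aq) + Sn²⁺(aq) → Au⁺(aq) + Sn⁴⁺(aq)
Q = [Au⁺]·[Sn⁴⁺] / ([Au³⁺]·[Sn²⁺]); log Q = 2.863.
E = E° − (0.0592/n) log Q = +1.26 − (0.0592/2)(2.863) = +1.175 V.

+1.175 V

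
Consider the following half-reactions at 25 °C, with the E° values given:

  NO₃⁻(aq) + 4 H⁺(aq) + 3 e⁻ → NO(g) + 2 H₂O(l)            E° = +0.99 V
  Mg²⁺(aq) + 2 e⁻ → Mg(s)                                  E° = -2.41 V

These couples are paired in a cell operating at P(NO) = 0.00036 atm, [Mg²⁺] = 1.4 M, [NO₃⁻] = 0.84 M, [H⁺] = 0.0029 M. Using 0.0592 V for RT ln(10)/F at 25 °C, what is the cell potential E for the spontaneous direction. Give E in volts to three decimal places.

+3.262 V

NO₃⁻/NO is the cathode (higher E°), Mg²⁺/Mg the anode: E°cell = +0.99 − (-2.41) = +3.40 V, n = 6.
Overall: 2 NO₃⁻(aq) + 8 H⁺(aq) + 3 Mg(s) → 2 NO(g) + 4 H₂O(l) + 3 Mg²⁺(aq)
Q = P(NO)^2·[Mg²⁺]^3 / ([NO₃⁻]^2·[H⁺]^8); log Q = 14.003.
E = E° − (0.0592/n) log Q = +3.40 − (0.0592/6)(14.003) = +3.262 V.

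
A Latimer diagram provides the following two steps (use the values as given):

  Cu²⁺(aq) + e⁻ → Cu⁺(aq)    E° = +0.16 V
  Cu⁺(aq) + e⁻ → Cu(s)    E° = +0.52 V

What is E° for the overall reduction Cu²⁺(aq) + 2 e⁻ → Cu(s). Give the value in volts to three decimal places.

Since ΔG° = −nFE° is additive over sequential reductions, n₃E°₃ = n₁E°₁ + n₂E°₂.
E°₃ = (1×+0.16 + 1×+0.52) / 2 = (+0.680) / 2 = +0.340 V.

+0.340 V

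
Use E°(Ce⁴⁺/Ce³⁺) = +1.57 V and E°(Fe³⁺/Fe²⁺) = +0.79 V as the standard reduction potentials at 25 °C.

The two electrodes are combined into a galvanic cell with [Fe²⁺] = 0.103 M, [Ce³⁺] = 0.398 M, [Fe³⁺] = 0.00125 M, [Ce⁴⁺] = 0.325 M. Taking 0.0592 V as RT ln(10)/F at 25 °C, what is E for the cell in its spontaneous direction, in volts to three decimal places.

+0.888 V

Ce⁴⁺/Ce³⁺ is the cathode (higher E°), Fe³⁺/Fe²⁺ the anode: E°cell = +1.57 − (+0.79) = +0.78 V, n = 1.
Overall: Ce⁴⁺(aq) + Fe²⁺(aq) → Ce³⁺(aq) + Fe³⁺(aq)
Q = [Ce³⁺]·[Fe³⁺] / ([Ce⁴⁺]·[Fe²⁺]); log Q = -1.828.
E = E° − (0.0592/n) log Q = +0.78 − (0.0592/1)(-1.828) = +0.888 V.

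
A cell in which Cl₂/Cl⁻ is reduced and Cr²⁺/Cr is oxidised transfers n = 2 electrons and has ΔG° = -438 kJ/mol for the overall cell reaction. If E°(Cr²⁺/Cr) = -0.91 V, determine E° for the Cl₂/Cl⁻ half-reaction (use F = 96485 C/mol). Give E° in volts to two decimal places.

E°cell = −ΔG°/(nF) = −(-438×10³)/((2)(96485)) = +2.270 V.
Since Cl₂/Cl⁻ is the cathode and Cr²⁺/Cr the anode, E°cell = E°(Cl₂/Cl⁻) − E°(Cr²⁺/Cr).
So E°(Cl₂/Cl⁻) = E°cell + E°(Cr²⁺/Cr) = +2.270 + (-0.91) = +1.36 V.

+1.36 V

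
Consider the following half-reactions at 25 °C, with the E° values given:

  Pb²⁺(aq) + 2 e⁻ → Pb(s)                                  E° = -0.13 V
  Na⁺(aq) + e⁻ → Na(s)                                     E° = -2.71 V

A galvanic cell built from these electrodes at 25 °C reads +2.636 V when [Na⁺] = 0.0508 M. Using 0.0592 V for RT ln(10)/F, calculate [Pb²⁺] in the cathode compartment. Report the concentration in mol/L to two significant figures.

0.20 M

Pb²⁺/Pb is the cathode, Na⁺/Na the anode: E°cell = +2.58 V, n = 2.
Overall reaction: Pb²⁺(aq) + 2 Na(s) → Pb(s) + 2 Na⁺(aq); Q = [Na⁺]^2/[Pb²⁺]^1.
From E = E° − (0.0592/n) log Q: log Q = (E° − E)·n/0.0592 = (+2.58 − (+2.636))·2/0.0592 = -1.8919.
So 1·log[Pb²⁺] = 2·log(0.0508) − log Q = -2.5883 − (-1.8919) = -0.6964; [Pb²⁺] = 10^(-0.6964) ≈ 0.20 M.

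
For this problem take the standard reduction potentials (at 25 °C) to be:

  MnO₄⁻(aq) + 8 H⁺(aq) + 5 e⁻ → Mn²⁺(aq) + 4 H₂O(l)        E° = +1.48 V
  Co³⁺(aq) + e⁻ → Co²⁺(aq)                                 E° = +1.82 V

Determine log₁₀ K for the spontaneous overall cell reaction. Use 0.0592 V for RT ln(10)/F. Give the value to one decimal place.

28.7

Cathode: Co³⁺/Co²⁺; anode: MnO₄⁻/Mn²⁺. E°cell = +0.34 V, n = 5.
log K = nE°cell / 0.0592 = (5)(+0.34) / 0.0592 = 28.7.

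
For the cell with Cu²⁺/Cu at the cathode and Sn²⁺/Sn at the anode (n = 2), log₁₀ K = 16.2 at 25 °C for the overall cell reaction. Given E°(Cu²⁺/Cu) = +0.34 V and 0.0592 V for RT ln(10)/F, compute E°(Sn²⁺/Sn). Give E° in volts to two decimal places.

-0.14 V

E°cell = (0.0592/n)·log K = (0.0592/2)(16.2) = +0.480 V.
Since Cu²⁺/Cu is the cathode and Sn²⁺/Sn the anode, E°cell = E°(Cu²⁺/Cu) − E°(Sn²⁺/Sn).
So E°(Sn²⁺/Sn) = E°(Cu²⁺/Cu) − E°cell = (+0.34) − (+0.480) = -0.14 V.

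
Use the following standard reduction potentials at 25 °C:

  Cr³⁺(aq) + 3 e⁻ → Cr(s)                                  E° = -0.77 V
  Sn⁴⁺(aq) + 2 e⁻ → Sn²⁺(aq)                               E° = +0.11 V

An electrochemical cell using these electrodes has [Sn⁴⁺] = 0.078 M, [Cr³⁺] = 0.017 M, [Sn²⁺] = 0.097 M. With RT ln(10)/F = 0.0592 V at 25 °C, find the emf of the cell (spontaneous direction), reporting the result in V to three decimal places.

Sn⁴⁺/Sn²⁺ is the cathode (higher E°), Cr³⁺/Cr the anode: E°cell = +0.11 − (-0.77) = +0.88 V, n = 6.
Overall: 3 Sn⁴⁺(aq) + 2 Cr(s) → 3 Sn²⁺(aq) + 2 Cr³⁺(aq)
Q = [Sn²⁺]^3·[Cr³⁺]^2 / ([Sn⁴⁺]^3); log Q = -3.255.
E = E° − (0.0592/n) log Q = +0.88 − (0.0592/6)(-3.255) = +0.912 V.

+0.912 V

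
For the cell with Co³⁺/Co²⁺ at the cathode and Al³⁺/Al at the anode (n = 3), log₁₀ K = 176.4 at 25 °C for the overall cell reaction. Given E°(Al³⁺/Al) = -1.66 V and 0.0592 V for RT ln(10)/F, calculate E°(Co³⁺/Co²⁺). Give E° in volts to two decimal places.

E°cell = (0.0592/n)·log K = (0.0592/3)(176.4) = +3.481 V.
Since Co³⁺/Co²⁺ is the cathode and Al³⁺/Al the anode, E°cell = E°(Co³⁺/Co²⁺) − E°(Al³⁺/Al).
So E°(Co³⁺/Co²⁺) = E°cell + E°(Al³⁺/Al) = +3.481 + (-1.66) = +1.82 V.

+1.82 V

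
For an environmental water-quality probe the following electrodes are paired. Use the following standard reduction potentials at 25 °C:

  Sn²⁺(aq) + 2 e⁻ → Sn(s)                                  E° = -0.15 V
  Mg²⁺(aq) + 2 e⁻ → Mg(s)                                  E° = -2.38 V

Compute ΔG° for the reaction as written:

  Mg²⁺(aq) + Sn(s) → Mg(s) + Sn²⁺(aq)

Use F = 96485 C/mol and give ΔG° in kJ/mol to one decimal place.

+430.3 kJ/mol

As written, Mg²⁺/Mg is reduced (cathode) and Sn²⁺/Sn is oxidised (anode), so E°cell = (-2.38) − (-0.15) = -2.23 V.
Balancing electrons gives n = 2.
ΔG° = −nFE° = −(2)(96485)(-2.23) = 430,323 J = +430.3 kJ/mol.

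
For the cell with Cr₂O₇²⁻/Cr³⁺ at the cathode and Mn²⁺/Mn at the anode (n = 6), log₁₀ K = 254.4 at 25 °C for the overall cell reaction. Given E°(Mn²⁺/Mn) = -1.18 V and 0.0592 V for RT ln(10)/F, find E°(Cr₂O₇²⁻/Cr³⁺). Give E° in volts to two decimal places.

E°cell = (0.0592/n)·log K = (0.0592/6)(254.4) = +2.510 V.
Since Cr₂O₇²⁻/Cr³⁺ is the cathode and Mn²⁺/Mn the anode, E°cell = E°(Cr₂O₇²⁻/Cr³⁺) − E°(Mn²⁺/Mn).
So E°(Cr₂O₇²⁻/Cr³⁺) = E°cell + E°(Mn²⁺/Mn) = +2.510 + (-1.18) = +1.33 V.

+1.33 V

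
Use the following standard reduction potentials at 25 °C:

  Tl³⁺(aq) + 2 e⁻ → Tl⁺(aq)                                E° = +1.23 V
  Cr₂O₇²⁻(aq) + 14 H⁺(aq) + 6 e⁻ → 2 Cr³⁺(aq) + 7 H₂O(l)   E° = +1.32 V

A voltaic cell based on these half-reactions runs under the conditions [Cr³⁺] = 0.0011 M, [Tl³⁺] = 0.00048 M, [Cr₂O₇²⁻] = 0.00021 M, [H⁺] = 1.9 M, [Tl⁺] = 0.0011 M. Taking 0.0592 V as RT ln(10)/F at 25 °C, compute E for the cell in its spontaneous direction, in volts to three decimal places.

Cr₂O₇²⁻/Cr³⁺ is the cathode (higher E°), Tl³⁺/Tl⁺ the anode: E°cell = +1.32 − (+1.23) = +0.09 V, n = 6.
Overall: Cr₂O₇²⁻(aq) + 14 H⁺(aq) + 3 Tl⁺(aq) → 2 Cr³⁺(aq) + 7 H₂O(l) + 3 Tl³⁺(aq)
Q = [Cr³⁺]^2·[Tl³⁺]^3 / ([Cr₂O₇²⁻]·[H⁺]^14·[Tl⁺]^3); log Q = -7.222.
E = E° − (0.0592/n) log Q = +0.09 − (0.0592/6)(-7.222) = +0.161 V.

+0.161 V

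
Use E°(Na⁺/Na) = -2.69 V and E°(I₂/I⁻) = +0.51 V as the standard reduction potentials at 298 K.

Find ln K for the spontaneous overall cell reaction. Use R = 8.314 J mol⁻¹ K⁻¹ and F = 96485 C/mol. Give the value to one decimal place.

249.2

Cathode: I₂/I⁻; anode: Na⁺/Na. E°cell = (+0.51) − (-2.69) = +3.20 V, with n = 2.
ΔG° = −nFE° = −RT ln K, so ln K = nFE°/(RT) = (2)(96485)(+3.20) / ((8.314)(298)) = 249.238.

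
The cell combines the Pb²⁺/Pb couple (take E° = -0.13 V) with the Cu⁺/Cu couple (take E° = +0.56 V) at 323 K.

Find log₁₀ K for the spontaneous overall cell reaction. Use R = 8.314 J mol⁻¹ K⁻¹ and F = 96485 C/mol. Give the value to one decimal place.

21.5

Cathode: Cu⁺/Cu; anode: Pb²⁺/Pb. E°cell = (+0.56) − (-0.13) = +0.69 V, with n = 2.
ΔG° = −nFE° = −RT ln K, so ln K = nFE°/(RT) = (2)(96485)(+0.69) / ((8.314)(323)) = 49.582.
log₁₀ K = 49.582 / ln 10 = 21.5.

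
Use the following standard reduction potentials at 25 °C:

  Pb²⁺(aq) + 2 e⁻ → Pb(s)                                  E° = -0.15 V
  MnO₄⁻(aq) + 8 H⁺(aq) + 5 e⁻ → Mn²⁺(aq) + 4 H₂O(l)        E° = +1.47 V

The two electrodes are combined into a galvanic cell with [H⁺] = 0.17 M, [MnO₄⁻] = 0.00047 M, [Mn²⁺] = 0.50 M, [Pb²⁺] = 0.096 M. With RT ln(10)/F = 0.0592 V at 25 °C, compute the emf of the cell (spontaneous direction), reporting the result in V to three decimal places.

MnO₄⁻/Mn²⁺ is the cathode (higher E°), Pb²⁺/Pb the anode: E°cell = +1.47 − (-0.15) = +1.62 V, n = 10.
Overall: 2 MnO₄⁻(aq) + 16 H⁺(aq) + 5 Pb(s) → 2 Mn²⁺(aq) + 8 H₂O(l) + 5 Pb²⁺(aq)
Q = [Mn²⁺]^2·[Pb²⁺]^5 / ([MnO₄⁻]^2·[H⁺]^16); log Q = 13.278.
E = E° − (0.0592/n) log Q = +1.62 − (0.0592/10)(13.278) = +1.541 V.

+1.541 V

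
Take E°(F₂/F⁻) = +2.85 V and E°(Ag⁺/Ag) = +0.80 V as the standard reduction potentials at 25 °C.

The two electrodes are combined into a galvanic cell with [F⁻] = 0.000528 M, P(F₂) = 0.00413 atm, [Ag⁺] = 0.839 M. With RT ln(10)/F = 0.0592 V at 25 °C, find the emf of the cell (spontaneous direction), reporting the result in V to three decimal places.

+2.178 V

F₂/F⁻ is the cathode (higher E°), Ag⁺/Ag the anode: E°cell = +2.85 − (+0.80) = +2.05 V, n = 2.
Overall: F₂(g) + 2 Ag(s) → 2 F⁻(aq) + 2 Ag⁺(aq)
Q = [F⁻]^2·[Ag⁺]^2 / (P(F₂)); log Q = -4.323.
E = E° − (0.0592/n) log Q = +2.05 − (0.0592/2)(-4.323) = +2.178 V.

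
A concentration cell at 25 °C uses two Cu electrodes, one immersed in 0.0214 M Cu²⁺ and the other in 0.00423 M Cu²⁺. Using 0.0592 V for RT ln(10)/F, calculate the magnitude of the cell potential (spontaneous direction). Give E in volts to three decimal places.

For a concentration cell E°cell = 0. The 0.0214 M side is the cathode (reduction is favoured where [Cu²⁺] is higher).
With n = 2, E = −(0.0592/2) log([Cu²⁺]ₐₙ/[Cu²⁺]꜀ₐₜ) = −(0.0592/2) log(0.00423/0.0214) = −(0.0592/2)(-0.704) = +0.021 V.

+0.021 V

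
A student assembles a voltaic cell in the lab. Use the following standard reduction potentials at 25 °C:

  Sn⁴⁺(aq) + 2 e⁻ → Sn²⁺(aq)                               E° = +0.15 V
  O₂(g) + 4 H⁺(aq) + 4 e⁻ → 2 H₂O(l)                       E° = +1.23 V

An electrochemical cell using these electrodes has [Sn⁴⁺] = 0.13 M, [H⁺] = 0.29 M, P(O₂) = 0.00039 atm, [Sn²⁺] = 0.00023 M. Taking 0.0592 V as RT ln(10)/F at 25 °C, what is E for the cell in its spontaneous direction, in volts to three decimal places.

+0.916 V

O₂/H₂O is the cathode (higher E°), Sn⁴⁺/Sn²⁺ the anode: E°cell = +1.23 − (+0.15) = +1.08 V, n = 4.
Overall: O₂(g) + 4 H⁺(aq) + 2 Sn²⁺(aq) → 2 H₂O(l) + 2 Sn⁴⁺(aq)
Q = [Sn⁴⁺]^2 / (P(O₂)·[H⁺]^4·[Sn²⁺]^2); log Q = 11.064.
E = E° − (0.0592/n) log Q = +1.08 − (0.0592/4)(11.064) = +0.916 V.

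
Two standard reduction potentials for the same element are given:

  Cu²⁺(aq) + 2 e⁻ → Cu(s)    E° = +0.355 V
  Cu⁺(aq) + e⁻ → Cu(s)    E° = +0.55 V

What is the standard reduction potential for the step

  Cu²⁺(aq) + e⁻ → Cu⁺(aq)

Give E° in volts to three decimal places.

Sequential free energies add, so n₃E°₃ = n₁E°₁ + n₂E°₂.
With n₃ = 2, and the known step contributing 1×(+0.55) V, the unknown satisfies 1·E° = 2×(+0.355) − 1×(+0.55) = +0.160.
E° = +0.160 / 1 = +0.160 V.

+0.160 V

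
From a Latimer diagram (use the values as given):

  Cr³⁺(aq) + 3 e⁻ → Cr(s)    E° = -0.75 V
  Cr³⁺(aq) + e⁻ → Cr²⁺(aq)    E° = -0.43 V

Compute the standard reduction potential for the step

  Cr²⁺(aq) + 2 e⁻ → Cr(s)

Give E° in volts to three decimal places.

Sequential free energies add, so n₃E°₃ = n₁E°₁ + n₂E°₂.
With n₃ = 3, and the known step contributing 1×(-0.43) V, the unknown satisfies 2·E° = 3×(-0.75) − 1×(-0.43) = -1.820.
E° = -1.820 / 2 = -0.910 V.

-0.910 V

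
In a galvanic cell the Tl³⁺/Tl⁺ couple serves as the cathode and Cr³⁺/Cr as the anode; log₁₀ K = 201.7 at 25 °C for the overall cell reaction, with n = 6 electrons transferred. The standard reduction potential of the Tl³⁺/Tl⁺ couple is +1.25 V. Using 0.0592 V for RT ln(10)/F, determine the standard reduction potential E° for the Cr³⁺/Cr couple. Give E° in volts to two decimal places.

E°cell = (0.0592/n)·log K = (0.0592/6)(201.7) = +1.990 V.
Since Tl³⁺/Tl⁺ is the cathode and Cr³⁺/Cr the anode, E°cell = E°(Tl³⁺/Tl⁺) − E°(Cr³⁺/Cr).
So E°(Cr³⁺/Cr) = E°(Tl³⁺/Tl⁺) − E°cell = (+1.25) − (+1.990) = -0.74 V.

-0.74 V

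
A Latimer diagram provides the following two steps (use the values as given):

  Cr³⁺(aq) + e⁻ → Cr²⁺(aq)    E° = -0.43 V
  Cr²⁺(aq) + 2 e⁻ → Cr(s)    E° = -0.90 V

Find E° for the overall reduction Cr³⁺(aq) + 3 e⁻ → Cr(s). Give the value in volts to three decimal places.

-0.743 V

Standard free energies of sequential steps add: ΔG°₃ = ΔG°₁ + ΔG°₂, so n₃E°₃ = n₁E°₁ + n₂E°₂.
E°₃ = (1×-0.43 + 2×-0.90) / 3 = (-2.230) / 3 = -0.743 V.
Simply averaging or adding the two E° values would be wrong; the electron-weighted sum is required.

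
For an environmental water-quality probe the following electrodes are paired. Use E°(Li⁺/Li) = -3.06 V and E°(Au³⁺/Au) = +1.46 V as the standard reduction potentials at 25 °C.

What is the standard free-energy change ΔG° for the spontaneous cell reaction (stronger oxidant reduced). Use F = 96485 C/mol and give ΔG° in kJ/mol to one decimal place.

Au³⁺/Au (E° = +1.46 V) is the cathode; Li⁺/Li (E° = -3.06 V) is the anode, so E°cell = +4.52 V.
Balancing electrons gives n = 3 (lcm of 3 and 1).
ΔG° = −nFE° = −(3)(96485)(+4.52) = -1,308,337 J = -1308.3 kJ/mol.

-1308.3 kJ/mol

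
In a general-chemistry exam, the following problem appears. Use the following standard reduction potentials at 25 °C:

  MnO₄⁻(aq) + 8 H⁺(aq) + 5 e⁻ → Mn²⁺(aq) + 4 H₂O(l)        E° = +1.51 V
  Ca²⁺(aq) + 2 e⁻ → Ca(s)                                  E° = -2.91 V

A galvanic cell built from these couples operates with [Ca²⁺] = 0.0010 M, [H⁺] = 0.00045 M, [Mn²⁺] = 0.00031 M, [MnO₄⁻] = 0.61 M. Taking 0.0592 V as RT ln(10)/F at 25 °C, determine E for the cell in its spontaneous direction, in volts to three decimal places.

+4.231 V

MnO₄⁻/Mn²⁺ is the cathode (higher E°), Ca²⁺/Ca the anode: E°cell = +1.51 − (-2.91) = +4.42 V, n = 10.
Overall: 2 MnO₄⁻(aq) + 16 H⁺(aq) + 5 Ca(s) → 2 Mn²⁺(aq) + 8 H₂O(l) + 5 Ca²⁺(aq)
Q = [Mn²⁺]^2·[Ca²⁺]^5 / ([MnO₄⁻]^2·[H⁺]^16); log Q = 31.961.
E = E° − (0.0592/n) log Q = +4.42 − (0.0592/10)(31.961) = +4.231 V.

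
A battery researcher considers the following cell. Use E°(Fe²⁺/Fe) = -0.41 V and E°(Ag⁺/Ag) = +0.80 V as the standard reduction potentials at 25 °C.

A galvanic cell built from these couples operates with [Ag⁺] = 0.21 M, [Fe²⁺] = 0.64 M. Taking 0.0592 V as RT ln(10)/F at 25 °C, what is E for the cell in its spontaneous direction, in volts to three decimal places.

Ag⁺/Ag is the cathode (higher E°), Fe²⁺/Fe the anode: E°cell = +0.80 − (-0.41) = +1.21 V, n = 2.
Overall: 2 Ag⁺(aq) + Fe(s) → 2 Ag(s) + Fe²⁺(aq)
Q = [Fe²⁺] / ([Ag⁺]^2); log Q = 1.162.
E = E° − (0.0592/n) log Q = +1.21 − (0.0592/2)(1.162) = +1.176 V.

+1.176 V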